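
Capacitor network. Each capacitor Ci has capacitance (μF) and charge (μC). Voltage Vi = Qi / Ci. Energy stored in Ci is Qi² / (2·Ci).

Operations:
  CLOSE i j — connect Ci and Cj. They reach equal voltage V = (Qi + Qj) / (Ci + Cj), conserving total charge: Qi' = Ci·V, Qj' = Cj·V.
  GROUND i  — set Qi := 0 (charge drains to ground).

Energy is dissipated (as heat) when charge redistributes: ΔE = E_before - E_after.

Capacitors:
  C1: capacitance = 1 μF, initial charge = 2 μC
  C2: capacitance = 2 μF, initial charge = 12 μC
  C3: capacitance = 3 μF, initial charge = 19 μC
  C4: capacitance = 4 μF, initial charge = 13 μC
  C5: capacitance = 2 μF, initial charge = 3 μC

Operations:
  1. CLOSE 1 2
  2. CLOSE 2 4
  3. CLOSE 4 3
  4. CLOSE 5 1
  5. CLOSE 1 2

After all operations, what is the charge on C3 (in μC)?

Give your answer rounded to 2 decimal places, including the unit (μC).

Initial: C1(1μF, Q=2μC, V=2.00V), C2(2μF, Q=12μC, V=6.00V), C3(3μF, Q=19μC, V=6.33V), C4(4μF, Q=13μC, V=3.25V), C5(2μF, Q=3μC, V=1.50V)
Op 1: CLOSE 1-2: Q_total=14.00, C_total=3.00, V=4.67; Q1=4.67, Q2=9.33; dissipated=5.333
Op 2: CLOSE 2-4: Q_total=22.33, C_total=6.00, V=3.72; Q2=7.44, Q4=14.89; dissipated=1.338
Op 3: CLOSE 4-3: Q_total=33.89, C_total=7.00, V=4.84; Q4=19.37, Q3=14.52; dissipated=5.844
Op 4: CLOSE 5-1: Q_total=7.67, C_total=3.00, V=2.56; Q5=5.11, Q1=2.56; dissipated=3.343
Op 5: CLOSE 1-2: Q_total=10.00, C_total=3.00, V=3.33; Q1=3.33, Q2=6.67; dissipated=0.454
Final charges: Q1=3.33, Q2=6.67, Q3=14.52, Q4=19.37, Q5=5.11

Answer: 14.52 μC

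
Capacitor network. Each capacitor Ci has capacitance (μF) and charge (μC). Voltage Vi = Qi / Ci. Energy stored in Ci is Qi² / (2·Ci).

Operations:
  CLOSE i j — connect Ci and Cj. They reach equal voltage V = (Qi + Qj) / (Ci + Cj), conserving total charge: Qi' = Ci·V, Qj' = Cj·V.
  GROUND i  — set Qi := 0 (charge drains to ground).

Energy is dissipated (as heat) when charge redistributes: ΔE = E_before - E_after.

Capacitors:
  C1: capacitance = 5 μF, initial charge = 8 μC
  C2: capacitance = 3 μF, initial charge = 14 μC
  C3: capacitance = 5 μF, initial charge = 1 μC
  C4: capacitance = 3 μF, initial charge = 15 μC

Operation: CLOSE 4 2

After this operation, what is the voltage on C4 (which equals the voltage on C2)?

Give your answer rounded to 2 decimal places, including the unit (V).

Initial: C1(5μF, Q=8μC, V=1.60V), C2(3μF, Q=14μC, V=4.67V), C3(5μF, Q=1μC, V=0.20V), C4(3μF, Q=15μC, V=5.00V)
Op 1: CLOSE 4-2: Q_total=29.00, C_total=6.00, V=4.83; Q4=14.50, Q2=14.50; dissipated=0.083

Answer: 4.83 V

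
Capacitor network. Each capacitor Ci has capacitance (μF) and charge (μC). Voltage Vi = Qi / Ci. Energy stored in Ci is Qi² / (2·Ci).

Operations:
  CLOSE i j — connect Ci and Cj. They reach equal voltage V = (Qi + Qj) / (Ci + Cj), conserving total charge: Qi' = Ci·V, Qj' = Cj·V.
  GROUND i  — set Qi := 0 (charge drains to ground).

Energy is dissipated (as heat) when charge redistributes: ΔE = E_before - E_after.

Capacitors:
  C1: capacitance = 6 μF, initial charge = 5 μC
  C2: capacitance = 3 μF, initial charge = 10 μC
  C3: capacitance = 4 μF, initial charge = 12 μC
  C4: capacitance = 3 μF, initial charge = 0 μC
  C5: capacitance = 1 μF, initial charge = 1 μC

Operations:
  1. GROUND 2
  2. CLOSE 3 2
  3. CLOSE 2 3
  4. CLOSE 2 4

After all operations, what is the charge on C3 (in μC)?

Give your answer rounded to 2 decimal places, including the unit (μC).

Initial: C1(6μF, Q=5μC, V=0.83V), C2(3μF, Q=10μC, V=3.33V), C3(4μF, Q=12μC, V=3.00V), C4(3μF, Q=0μC, V=0.00V), C5(1μF, Q=1μC, V=1.00V)
Op 1: GROUND 2: Q2=0; energy lost=16.667
Op 2: CLOSE 3-2: Q_total=12.00, C_total=7.00, V=1.71; Q3=6.86, Q2=5.14; dissipated=7.714
Op 3: CLOSE 2-3: Q_total=12.00, C_total=7.00, V=1.71; Q2=5.14, Q3=6.86; dissipated=0.000
Op 4: CLOSE 2-4: Q_total=5.14, C_total=6.00, V=0.86; Q2=2.57, Q4=2.57; dissipated=2.204
Final charges: Q1=5.00, Q2=2.57, Q3=6.86, Q4=2.57, Q5=1.00

Answer: 6.86 μC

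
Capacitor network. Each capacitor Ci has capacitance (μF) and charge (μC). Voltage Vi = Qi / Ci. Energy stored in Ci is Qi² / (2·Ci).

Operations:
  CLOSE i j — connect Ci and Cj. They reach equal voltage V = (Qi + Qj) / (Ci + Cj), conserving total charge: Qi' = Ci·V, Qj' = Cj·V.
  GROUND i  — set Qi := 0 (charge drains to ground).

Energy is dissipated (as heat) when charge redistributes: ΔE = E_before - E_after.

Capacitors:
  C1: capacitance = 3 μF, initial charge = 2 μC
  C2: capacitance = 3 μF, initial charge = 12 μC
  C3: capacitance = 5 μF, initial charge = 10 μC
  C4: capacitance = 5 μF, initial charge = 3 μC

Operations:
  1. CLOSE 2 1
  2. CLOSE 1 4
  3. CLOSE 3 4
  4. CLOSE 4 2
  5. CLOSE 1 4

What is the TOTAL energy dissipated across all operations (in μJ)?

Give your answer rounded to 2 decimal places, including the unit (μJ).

Initial: C1(3μF, Q=2μC, V=0.67V), C2(3μF, Q=12μC, V=4.00V), C3(5μF, Q=10μC, V=2.00V), C4(5μF, Q=3μC, V=0.60V)
Op 1: CLOSE 2-1: Q_total=14.00, C_total=6.00, V=2.33; Q2=7.00, Q1=7.00; dissipated=8.333
Op 2: CLOSE 1-4: Q_total=10.00, C_total=8.00, V=1.25; Q1=3.75, Q4=6.25; dissipated=2.817
Op 3: CLOSE 3-4: Q_total=16.25, C_total=10.00, V=1.62; Q3=8.12, Q4=8.12; dissipated=0.703
Op 4: CLOSE 4-2: Q_total=15.12, C_total=8.00, V=1.89; Q4=9.45, Q2=5.67; dissipated=0.470
Op 5: CLOSE 1-4: Q_total=13.20, C_total=8.00, V=1.65; Q1=4.95, Q4=8.25; dissipated=0.385
Total dissipated: 12.708 μJ

Answer: 12.71 μJ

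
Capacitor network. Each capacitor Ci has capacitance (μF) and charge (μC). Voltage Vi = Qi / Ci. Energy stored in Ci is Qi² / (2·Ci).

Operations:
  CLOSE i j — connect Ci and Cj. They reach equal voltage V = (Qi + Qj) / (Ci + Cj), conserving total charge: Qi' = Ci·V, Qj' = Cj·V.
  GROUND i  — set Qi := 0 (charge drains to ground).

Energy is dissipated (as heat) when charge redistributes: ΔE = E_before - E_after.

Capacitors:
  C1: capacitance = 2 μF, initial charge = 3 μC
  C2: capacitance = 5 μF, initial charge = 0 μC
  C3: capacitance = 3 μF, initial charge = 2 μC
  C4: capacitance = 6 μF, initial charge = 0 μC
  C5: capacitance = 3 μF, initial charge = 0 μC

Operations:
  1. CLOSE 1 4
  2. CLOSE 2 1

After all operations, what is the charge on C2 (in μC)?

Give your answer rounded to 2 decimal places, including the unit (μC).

Initial: C1(2μF, Q=3μC, V=1.50V), C2(5μF, Q=0μC, V=0.00V), C3(3μF, Q=2μC, V=0.67V), C4(6μF, Q=0μC, V=0.00V), C5(3μF, Q=0μC, V=0.00V)
Op 1: CLOSE 1-4: Q_total=3.00, C_total=8.00, V=0.38; Q1=0.75, Q4=2.25; dissipated=1.688
Op 2: CLOSE 2-1: Q_total=0.75, C_total=7.00, V=0.11; Q2=0.54, Q1=0.21; dissipated=0.100
Final charges: Q1=0.21, Q2=0.54, Q3=2.00, Q4=2.25, Q5=0.00

Answer: 0.54 μC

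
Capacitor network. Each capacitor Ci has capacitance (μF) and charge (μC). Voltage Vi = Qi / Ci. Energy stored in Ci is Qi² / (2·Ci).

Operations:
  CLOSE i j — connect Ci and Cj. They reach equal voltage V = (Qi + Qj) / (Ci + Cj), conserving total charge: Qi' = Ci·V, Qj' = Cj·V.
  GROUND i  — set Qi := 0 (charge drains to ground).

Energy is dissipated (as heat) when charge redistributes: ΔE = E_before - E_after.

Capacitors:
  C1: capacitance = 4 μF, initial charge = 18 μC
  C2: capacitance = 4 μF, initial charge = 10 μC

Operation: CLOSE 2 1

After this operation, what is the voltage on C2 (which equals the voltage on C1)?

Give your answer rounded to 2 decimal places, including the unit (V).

Initial: C1(4μF, Q=18μC, V=4.50V), C2(4μF, Q=10μC, V=2.50V)
Op 1: CLOSE 2-1: Q_total=28.00, C_total=8.00, V=3.50; Q2=14.00, Q1=14.00; dissipated=4.000

Answer: 3.50 V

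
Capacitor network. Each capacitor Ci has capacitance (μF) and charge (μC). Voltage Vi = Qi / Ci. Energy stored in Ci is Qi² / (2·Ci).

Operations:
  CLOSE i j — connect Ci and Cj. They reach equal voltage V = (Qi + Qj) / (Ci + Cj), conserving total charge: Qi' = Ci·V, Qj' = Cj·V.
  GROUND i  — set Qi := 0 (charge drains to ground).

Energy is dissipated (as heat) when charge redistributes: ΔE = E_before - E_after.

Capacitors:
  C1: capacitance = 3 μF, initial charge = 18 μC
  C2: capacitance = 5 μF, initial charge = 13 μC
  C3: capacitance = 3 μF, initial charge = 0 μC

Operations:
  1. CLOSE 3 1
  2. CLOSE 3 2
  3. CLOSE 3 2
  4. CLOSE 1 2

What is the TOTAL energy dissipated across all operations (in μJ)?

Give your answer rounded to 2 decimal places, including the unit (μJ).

Answer: 27.21 μJ

Derivation:
Initial: C1(3μF, Q=18μC, V=6.00V), C2(5μF, Q=13μC, V=2.60V), C3(3μF, Q=0μC, V=0.00V)
Op 1: CLOSE 3-1: Q_total=18.00, C_total=6.00, V=3.00; Q3=9.00, Q1=9.00; dissipated=27.000
Op 2: CLOSE 3-2: Q_total=22.00, C_total=8.00, V=2.75; Q3=8.25, Q2=13.75; dissipated=0.150
Op 3: CLOSE 3-2: Q_total=22.00, C_total=8.00, V=2.75; Q3=8.25, Q2=13.75; dissipated=0.000
Op 4: CLOSE 1-2: Q_total=22.75, C_total=8.00, V=2.84; Q1=8.53, Q2=14.22; dissipated=0.059
Total dissipated: 27.209 μJ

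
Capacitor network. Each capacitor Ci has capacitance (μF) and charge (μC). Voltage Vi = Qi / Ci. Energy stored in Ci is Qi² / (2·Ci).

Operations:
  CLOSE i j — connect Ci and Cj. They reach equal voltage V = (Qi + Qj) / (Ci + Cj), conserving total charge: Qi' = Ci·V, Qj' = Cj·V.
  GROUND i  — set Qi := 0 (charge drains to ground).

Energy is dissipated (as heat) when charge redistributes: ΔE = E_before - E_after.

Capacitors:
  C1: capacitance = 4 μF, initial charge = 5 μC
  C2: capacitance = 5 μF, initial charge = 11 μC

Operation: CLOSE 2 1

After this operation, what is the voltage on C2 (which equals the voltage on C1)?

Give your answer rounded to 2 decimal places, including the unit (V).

Answer: 1.78 V

Derivation:
Initial: C1(4μF, Q=5μC, V=1.25V), C2(5μF, Q=11μC, V=2.20V)
Op 1: CLOSE 2-1: Q_total=16.00, C_total=9.00, V=1.78; Q2=8.89, Q1=7.11; dissipated=1.003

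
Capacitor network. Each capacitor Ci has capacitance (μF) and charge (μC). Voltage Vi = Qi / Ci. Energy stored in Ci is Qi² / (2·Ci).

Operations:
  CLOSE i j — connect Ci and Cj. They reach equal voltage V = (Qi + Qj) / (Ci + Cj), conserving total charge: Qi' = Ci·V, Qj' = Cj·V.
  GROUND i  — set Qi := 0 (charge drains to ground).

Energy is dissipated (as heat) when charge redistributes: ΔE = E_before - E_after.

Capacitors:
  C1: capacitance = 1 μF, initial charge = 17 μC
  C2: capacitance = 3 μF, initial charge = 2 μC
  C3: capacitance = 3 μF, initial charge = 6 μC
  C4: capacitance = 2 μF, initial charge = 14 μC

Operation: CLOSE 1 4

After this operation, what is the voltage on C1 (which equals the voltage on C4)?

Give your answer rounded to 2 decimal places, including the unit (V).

Initial: C1(1μF, Q=17μC, V=17.00V), C2(3μF, Q=2μC, V=0.67V), C3(3μF, Q=6μC, V=2.00V), C4(2μF, Q=14μC, V=7.00V)
Op 1: CLOSE 1-4: Q_total=31.00, C_total=3.00, V=10.33; Q1=10.33, Q4=20.67; dissipated=33.333

Answer: 10.33 V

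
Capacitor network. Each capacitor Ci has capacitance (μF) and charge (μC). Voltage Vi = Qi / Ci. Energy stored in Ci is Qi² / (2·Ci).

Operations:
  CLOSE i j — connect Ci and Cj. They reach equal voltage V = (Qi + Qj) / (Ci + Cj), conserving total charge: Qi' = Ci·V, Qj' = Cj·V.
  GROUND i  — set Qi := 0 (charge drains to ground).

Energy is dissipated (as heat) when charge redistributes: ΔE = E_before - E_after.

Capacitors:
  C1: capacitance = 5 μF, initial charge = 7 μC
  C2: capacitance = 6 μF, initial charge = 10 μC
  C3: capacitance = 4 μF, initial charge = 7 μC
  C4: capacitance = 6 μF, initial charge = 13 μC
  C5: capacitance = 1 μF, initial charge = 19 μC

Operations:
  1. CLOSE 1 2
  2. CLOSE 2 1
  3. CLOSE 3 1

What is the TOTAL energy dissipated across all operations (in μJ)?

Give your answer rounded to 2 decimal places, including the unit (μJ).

Initial: C1(5μF, Q=7μC, V=1.40V), C2(6μF, Q=10μC, V=1.67V), C3(4μF, Q=7μC, V=1.75V), C4(6μF, Q=13μC, V=2.17V), C5(1μF, Q=19μC, V=19.00V)
Op 1: CLOSE 1-2: Q_total=17.00, C_total=11.00, V=1.55; Q1=7.73, Q2=9.27; dissipated=0.097
Op 2: CLOSE 2-1: Q_total=17.00, C_total=11.00, V=1.55; Q2=9.27, Q1=7.73; dissipated=0.000
Op 3: CLOSE 3-1: Q_total=14.73, C_total=9.00, V=1.64; Q3=6.55, Q1=8.18; dissipated=0.046
Total dissipated: 0.143 μJ

Answer: 0.14 μJ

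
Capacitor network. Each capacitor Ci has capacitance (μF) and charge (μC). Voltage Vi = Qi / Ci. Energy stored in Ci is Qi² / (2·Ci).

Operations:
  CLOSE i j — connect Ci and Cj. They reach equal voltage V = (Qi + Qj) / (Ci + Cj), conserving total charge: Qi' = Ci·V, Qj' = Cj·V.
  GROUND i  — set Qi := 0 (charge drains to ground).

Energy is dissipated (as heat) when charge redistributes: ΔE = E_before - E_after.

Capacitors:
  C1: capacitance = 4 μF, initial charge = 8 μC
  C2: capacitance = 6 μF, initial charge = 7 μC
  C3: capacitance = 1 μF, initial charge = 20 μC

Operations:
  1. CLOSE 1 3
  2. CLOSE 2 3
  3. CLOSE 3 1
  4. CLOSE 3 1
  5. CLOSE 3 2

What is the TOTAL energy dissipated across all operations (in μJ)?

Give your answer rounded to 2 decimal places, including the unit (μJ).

Initial: C1(4μF, Q=8μC, V=2.00V), C2(6μF, Q=7μC, V=1.17V), C3(1μF, Q=20μC, V=20.00V)
Op 1: CLOSE 1-3: Q_total=28.00, C_total=5.00, V=5.60; Q1=22.40, Q3=5.60; dissipated=129.600
Op 2: CLOSE 2-3: Q_total=12.60, C_total=7.00, V=1.80; Q2=10.80, Q3=1.80; dissipated=8.423
Op 3: CLOSE 3-1: Q_total=24.20, C_total=5.00, V=4.84; Q3=4.84, Q1=19.36; dissipated=5.776
Op 4: CLOSE 3-1: Q_total=24.20, C_total=5.00, V=4.84; Q3=4.84, Q1=19.36; dissipated=0.000
Op 5: CLOSE 3-2: Q_total=15.64, C_total=7.00, V=2.23; Q3=2.23, Q2=13.41; dissipated=3.961
Total dissipated: 147.760 μJ

Answer: 147.76 μJ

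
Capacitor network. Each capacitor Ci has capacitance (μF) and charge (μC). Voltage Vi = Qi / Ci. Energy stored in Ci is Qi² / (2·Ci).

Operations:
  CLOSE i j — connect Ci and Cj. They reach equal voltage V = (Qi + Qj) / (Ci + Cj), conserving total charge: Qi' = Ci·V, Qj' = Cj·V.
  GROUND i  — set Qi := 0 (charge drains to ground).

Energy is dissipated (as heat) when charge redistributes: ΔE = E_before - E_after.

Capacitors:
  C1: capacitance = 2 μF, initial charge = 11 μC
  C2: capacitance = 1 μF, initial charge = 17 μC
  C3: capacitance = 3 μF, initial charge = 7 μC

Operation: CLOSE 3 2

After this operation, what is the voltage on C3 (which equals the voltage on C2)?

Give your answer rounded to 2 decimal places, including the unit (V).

Answer: 6.00 V

Derivation:
Initial: C1(2μF, Q=11μC, V=5.50V), C2(1μF, Q=17μC, V=17.00V), C3(3μF, Q=7μC, V=2.33V)
Op 1: CLOSE 3-2: Q_total=24.00, C_total=4.00, V=6.00; Q3=18.00, Q2=6.00; dissipated=80.667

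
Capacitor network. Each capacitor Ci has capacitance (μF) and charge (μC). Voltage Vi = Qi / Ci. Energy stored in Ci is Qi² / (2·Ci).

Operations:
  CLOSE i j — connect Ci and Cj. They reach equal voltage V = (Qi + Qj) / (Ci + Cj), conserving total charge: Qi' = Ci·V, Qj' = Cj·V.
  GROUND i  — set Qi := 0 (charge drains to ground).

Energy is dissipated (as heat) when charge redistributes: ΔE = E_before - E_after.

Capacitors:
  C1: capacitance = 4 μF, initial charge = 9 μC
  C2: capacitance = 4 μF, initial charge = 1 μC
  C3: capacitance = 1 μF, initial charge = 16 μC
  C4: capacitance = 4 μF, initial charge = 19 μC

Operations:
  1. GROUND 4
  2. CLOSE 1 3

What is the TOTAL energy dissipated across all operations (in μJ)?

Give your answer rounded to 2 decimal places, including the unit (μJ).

Answer: 120.75 μJ

Derivation:
Initial: C1(4μF, Q=9μC, V=2.25V), C2(4μF, Q=1μC, V=0.25V), C3(1μF, Q=16μC, V=16.00V), C4(4μF, Q=19μC, V=4.75V)
Op 1: GROUND 4: Q4=0; energy lost=45.125
Op 2: CLOSE 1-3: Q_total=25.00, C_total=5.00, V=5.00; Q1=20.00, Q3=5.00; dissipated=75.625
Total dissipated: 120.750 μJ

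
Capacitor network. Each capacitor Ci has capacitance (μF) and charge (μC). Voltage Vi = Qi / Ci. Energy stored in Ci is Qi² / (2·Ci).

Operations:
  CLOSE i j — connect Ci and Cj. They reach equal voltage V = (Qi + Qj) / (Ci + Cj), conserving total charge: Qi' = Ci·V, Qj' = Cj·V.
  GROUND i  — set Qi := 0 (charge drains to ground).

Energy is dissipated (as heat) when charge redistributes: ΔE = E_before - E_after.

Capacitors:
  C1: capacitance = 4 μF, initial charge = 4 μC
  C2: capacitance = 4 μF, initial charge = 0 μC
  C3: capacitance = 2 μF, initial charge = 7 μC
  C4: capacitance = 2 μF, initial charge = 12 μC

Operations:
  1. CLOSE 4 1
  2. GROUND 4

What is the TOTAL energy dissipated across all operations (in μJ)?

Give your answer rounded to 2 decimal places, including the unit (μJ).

Answer: 23.78 μJ

Derivation:
Initial: C1(4μF, Q=4μC, V=1.00V), C2(4μF, Q=0μC, V=0.00V), C3(2μF, Q=7μC, V=3.50V), C4(2μF, Q=12μC, V=6.00V)
Op 1: CLOSE 4-1: Q_total=16.00, C_total=6.00, V=2.67; Q4=5.33, Q1=10.67; dissipated=16.667
Op 2: GROUND 4: Q4=0; energy lost=7.111
Total dissipated: 23.778 μJ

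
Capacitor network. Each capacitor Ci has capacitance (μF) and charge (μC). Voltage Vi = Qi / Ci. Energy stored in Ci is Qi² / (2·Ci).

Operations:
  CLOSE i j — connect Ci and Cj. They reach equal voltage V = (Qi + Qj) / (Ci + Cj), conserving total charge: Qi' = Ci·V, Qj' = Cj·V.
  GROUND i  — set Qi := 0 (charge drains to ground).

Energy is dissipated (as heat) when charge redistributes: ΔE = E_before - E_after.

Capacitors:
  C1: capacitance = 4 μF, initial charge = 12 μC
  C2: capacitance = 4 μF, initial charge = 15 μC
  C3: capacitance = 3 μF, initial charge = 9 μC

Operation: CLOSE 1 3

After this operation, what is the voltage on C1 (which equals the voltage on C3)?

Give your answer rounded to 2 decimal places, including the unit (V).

Initial: C1(4μF, Q=12μC, V=3.00V), C2(4μF, Q=15μC, V=3.75V), C3(3μF, Q=9μC, V=3.00V)
Op 1: CLOSE 1-3: Q_total=21.00, C_total=7.00, V=3.00; Q1=12.00, Q3=9.00; dissipated=0.000

Answer: 3.00 V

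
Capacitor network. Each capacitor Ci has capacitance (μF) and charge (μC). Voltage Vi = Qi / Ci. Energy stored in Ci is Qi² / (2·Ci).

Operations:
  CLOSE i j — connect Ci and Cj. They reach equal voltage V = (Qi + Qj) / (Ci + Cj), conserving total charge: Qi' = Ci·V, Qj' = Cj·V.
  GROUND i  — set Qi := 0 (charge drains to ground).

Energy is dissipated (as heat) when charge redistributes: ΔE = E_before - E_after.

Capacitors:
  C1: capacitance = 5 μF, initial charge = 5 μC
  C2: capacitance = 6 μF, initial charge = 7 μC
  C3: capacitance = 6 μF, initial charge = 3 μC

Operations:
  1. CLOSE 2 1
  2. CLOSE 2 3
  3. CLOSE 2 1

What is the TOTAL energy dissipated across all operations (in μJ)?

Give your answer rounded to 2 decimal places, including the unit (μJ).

Initial: C1(5μF, Q=5μC, V=1.00V), C2(6μF, Q=7μC, V=1.17V), C3(6μF, Q=3μC, V=0.50V)
Op 1: CLOSE 2-1: Q_total=12.00, C_total=11.00, V=1.09; Q2=6.55, Q1=5.45; dissipated=0.038
Op 2: CLOSE 2-3: Q_total=9.55, C_total=12.00, V=0.80; Q2=4.77, Q3=4.77; dissipated=0.524
Op 3: CLOSE 2-1: Q_total=10.23, C_total=11.00, V=0.93; Q2=5.58, Q1=4.65; dissipated=0.119
Total dissipated: 0.681 μJ

Answer: 0.68 μJ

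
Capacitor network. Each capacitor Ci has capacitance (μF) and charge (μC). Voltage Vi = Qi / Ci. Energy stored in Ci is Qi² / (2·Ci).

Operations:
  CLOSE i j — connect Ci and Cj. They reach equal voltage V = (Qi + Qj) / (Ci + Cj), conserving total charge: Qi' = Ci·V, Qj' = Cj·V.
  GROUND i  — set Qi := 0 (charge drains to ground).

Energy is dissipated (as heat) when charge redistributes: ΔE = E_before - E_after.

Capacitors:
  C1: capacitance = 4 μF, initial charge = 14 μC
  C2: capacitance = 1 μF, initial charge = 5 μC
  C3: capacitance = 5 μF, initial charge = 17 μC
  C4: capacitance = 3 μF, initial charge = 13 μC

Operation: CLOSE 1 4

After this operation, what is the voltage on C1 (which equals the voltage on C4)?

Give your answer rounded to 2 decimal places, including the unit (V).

Answer: 3.86 V

Derivation:
Initial: C1(4μF, Q=14μC, V=3.50V), C2(1μF, Q=5μC, V=5.00V), C3(5μF, Q=17μC, V=3.40V), C4(3μF, Q=13μC, V=4.33V)
Op 1: CLOSE 1-4: Q_total=27.00, C_total=7.00, V=3.86; Q1=15.43, Q4=11.57; dissipated=0.595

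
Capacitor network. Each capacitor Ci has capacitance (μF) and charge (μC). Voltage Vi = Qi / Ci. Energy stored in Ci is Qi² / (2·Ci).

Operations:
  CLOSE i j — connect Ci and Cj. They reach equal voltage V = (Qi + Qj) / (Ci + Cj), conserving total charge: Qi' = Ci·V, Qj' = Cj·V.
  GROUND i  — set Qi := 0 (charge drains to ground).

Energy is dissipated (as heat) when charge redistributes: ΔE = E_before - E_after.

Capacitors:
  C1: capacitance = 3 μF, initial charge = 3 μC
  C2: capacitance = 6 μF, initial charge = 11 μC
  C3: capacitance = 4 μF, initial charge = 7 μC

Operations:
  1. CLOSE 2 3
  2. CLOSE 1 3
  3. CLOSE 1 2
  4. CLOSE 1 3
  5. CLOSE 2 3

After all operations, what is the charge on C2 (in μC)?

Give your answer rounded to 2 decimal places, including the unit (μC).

Answer: 9.80 μC

Derivation:
Initial: C1(3μF, Q=3μC, V=1.00V), C2(6μF, Q=11μC, V=1.83V), C3(4μF, Q=7μC, V=1.75V)
Op 1: CLOSE 2-3: Q_total=18.00, C_total=10.00, V=1.80; Q2=10.80, Q3=7.20; dissipated=0.008
Op 2: CLOSE 1-3: Q_total=10.20, C_total=7.00, V=1.46; Q1=4.37, Q3=5.83; dissipated=0.549
Op 3: CLOSE 1-2: Q_total=15.17, C_total=9.00, V=1.69; Q1=5.06, Q2=10.11; dissipated=0.118
Op 4: CLOSE 1-3: Q_total=10.89, C_total=7.00, V=1.56; Q1=4.67, Q3=6.22; dissipated=0.045
Op 5: CLOSE 2-3: Q_total=16.33, C_total=10.00, V=1.63; Q2=9.80, Q3=6.53; dissipated=0.020
Final charges: Q1=4.67, Q2=9.80, Q3=6.53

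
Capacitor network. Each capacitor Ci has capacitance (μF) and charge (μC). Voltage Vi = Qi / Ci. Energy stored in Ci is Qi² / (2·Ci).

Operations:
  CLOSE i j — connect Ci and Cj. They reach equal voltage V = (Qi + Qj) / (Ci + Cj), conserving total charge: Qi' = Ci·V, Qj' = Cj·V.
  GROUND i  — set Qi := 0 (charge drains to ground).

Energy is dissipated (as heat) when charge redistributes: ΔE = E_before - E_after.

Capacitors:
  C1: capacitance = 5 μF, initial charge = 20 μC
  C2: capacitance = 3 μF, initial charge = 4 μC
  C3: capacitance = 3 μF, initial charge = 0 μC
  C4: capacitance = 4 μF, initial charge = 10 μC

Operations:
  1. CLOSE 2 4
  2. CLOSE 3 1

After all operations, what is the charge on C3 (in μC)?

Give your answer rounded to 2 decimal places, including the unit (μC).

Answer: 7.50 μC

Derivation:
Initial: C1(5μF, Q=20μC, V=4.00V), C2(3μF, Q=4μC, V=1.33V), C3(3μF, Q=0μC, V=0.00V), C4(4μF, Q=10μC, V=2.50V)
Op 1: CLOSE 2-4: Q_total=14.00, C_total=7.00, V=2.00; Q2=6.00, Q4=8.00; dissipated=1.167
Op 2: CLOSE 3-1: Q_total=20.00, C_total=8.00, V=2.50; Q3=7.50, Q1=12.50; dissipated=15.000
Final charges: Q1=12.50, Q2=6.00, Q3=7.50, Q4=8.00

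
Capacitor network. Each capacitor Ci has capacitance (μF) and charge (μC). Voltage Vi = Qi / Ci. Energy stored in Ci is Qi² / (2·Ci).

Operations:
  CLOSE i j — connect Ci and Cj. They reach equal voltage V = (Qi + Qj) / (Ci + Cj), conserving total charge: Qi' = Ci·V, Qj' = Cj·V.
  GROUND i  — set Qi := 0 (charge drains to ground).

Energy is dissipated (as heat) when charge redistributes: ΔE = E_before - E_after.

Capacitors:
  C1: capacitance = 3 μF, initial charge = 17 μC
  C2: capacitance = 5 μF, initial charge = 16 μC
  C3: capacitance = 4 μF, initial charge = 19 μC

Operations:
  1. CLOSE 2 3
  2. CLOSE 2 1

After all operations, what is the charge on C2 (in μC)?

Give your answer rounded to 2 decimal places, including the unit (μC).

Answer: 22.78 μC

Derivation:
Initial: C1(3μF, Q=17μC, V=5.67V), C2(5μF, Q=16μC, V=3.20V), C3(4μF, Q=19μC, V=4.75V)
Op 1: CLOSE 2-3: Q_total=35.00, C_total=9.00, V=3.89; Q2=19.44, Q3=15.56; dissipated=2.669
Op 2: CLOSE 2-1: Q_total=36.44, C_total=8.00, V=4.56; Q2=22.78, Q1=13.67; dissipated=2.963
Final charges: Q1=13.67, Q2=22.78, Q3=15.56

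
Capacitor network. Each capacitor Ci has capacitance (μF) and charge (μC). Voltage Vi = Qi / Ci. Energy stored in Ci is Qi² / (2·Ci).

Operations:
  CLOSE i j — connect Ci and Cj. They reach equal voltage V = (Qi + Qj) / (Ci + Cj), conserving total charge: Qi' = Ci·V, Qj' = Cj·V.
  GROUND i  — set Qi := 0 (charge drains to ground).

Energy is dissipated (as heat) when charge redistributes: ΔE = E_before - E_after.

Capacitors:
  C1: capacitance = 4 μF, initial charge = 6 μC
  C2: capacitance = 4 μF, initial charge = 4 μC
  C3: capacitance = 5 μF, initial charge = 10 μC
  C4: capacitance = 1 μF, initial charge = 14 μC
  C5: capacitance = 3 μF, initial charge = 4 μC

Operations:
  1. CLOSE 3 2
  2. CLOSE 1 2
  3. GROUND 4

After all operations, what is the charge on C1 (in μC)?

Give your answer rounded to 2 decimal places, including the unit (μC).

Initial: C1(4μF, Q=6μC, V=1.50V), C2(4μF, Q=4μC, V=1.00V), C3(5μF, Q=10μC, V=2.00V), C4(1μF, Q=14μC, V=14.00V), C5(3μF, Q=4μC, V=1.33V)
Op 1: CLOSE 3-2: Q_total=14.00, C_total=9.00, V=1.56; Q3=7.78, Q2=6.22; dissipated=1.111
Op 2: CLOSE 1-2: Q_total=12.22, C_total=8.00, V=1.53; Q1=6.11, Q2=6.11; dissipated=0.003
Op 3: GROUND 4: Q4=0; energy lost=98.000
Final charges: Q1=6.11, Q2=6.11, Q3=7.78, Q4=0.00, Q5=4.00

Answer: 6.11 μC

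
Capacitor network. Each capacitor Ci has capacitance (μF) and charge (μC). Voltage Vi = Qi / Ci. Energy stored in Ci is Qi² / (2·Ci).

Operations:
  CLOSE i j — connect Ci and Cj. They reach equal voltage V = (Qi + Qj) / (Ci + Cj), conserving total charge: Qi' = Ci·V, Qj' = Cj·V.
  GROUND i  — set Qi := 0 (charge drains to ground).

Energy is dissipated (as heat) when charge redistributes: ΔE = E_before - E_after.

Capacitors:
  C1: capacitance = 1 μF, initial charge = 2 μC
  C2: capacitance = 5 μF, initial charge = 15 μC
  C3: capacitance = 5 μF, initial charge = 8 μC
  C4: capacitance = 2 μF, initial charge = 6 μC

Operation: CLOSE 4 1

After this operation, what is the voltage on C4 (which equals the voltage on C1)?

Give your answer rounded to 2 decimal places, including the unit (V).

Answer: 2.67 V

Derivation:
Initial: C1(1μF, Q=2μC, V=2.00V), C2(5μF, Q=15μC, V=3.00V), C3(5μF, Q=8μC, V=1.60V), C4(2μF, Q=6μC, V=3.00V)
Op 1: CLOSE 4-1: Q_total=8.00, C_total=3.00, V=2.67; Q4=5.33, Q1=2.67; dissipated=0.333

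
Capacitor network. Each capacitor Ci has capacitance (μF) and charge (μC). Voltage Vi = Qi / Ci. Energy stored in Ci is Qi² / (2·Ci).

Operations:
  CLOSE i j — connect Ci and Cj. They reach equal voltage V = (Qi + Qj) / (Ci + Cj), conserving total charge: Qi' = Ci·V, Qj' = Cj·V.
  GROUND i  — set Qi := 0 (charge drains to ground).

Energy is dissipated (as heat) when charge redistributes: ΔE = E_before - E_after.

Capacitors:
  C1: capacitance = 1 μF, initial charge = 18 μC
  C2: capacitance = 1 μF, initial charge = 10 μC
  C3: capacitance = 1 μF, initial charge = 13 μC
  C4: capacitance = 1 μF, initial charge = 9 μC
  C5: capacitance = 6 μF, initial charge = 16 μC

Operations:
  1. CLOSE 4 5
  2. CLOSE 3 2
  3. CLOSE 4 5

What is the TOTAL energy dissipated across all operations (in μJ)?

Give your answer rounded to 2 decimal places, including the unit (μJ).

Answer: 19.44 μJ

Derivation:
Initial: C1(1μF, Q=18μC, V=18.00V), C2(1μF, Q=10μC, V=10.00V), C3(1μF, Q=13μC, V=13.00V), C4(1μF, Q=9μC, V=9.00V), C5(6μF, Q=16μC, V=2.67V)
Op 1: CLOSE 4-5: Q_total=25.00, C_total=7.00, V=3.57; Q4=3.57, Q5=21.43; dissipated=17.190
Op 2: CLOSE 3-2: Q_total=23.00, C_total=2.00, V=11.50; Q3=11.50, Q2=11.50; dissipated=2.250
Op 3: CLOSE 4-5: Q_total=25.00, C_total=7.00, V=3.57; Q4=3.57, Q5=21.43; dissipated=0.000
Total dissipated: 19.440 μJ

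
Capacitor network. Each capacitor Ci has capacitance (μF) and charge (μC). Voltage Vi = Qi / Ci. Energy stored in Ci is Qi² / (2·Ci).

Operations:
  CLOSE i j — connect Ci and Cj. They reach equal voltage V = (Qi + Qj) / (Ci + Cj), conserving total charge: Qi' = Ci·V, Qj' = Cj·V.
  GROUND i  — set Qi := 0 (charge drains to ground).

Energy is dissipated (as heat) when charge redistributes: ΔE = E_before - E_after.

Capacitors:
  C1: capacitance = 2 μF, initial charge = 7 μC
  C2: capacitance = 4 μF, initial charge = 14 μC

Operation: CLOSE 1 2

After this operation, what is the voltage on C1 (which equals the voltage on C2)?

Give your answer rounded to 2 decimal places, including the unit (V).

Answer: 3.50 V

Derivation:
Initial: C1(2μF, Q=7μC, V=3.50V), C2(4μF, Q=14μC, V=3.50V)
Op 1: CLOSE 1-2: Q_total=21.00, C_total=6.00, V=3.50; Q1=7.00, Q2=14.00; dissipated=0.000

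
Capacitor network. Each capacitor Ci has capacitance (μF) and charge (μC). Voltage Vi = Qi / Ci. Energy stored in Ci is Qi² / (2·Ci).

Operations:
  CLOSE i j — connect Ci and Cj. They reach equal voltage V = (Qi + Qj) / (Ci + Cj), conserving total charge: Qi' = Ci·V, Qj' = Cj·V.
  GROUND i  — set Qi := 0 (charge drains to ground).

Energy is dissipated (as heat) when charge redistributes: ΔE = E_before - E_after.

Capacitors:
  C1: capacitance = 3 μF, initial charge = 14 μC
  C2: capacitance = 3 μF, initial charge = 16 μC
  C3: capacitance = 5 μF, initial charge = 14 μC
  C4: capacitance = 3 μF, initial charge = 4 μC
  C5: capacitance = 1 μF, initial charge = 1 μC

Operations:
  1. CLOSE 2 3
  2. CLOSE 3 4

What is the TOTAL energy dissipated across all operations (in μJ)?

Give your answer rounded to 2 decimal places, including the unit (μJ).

Answer: 11.49 μJ

Derivation:
Initial: C1(3μF, Q=14μC, V=4.67V), C2(3μF, Q=16μC, V=5.33V), C3(5μF, Q=14μC, V=2.80V), C4(3μF, Q=4μC, V=1.33V), C5(1μF, Q=1μC, V=1.00V)
Op 1: CLOSE 2-3: Q_total=30.00, C_total=8.00, V=3.75; Q2=11.25, Q3=18.75; dissipated=6.017
Op 2: CLOSE 3-4: Q_total=22.75, C_total=8.00, V=2.84; Q3=14.22, Q4=8.53; dissipated=5.475
Total dissipated: 11.492 μJ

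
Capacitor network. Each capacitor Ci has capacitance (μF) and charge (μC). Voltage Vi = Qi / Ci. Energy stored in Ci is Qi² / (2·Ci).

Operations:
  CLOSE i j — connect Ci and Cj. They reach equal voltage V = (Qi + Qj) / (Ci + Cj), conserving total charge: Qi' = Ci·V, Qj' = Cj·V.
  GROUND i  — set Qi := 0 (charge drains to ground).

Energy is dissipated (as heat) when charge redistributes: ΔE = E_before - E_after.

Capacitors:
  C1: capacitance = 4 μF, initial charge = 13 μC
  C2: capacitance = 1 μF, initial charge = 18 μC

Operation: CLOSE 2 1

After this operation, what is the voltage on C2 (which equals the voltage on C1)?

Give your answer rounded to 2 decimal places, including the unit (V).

Initial: C1(4μF, Q=13μC, V=3.25V), C2(1μF, Q=18μC, V=18.00V)
Op 1: CLOSE 2-1: Q_total=31.00, C_total=5.00, V=6.20; Q2=6.20, Q1=24.80; dissipated=87.025

Answer: 6.20 V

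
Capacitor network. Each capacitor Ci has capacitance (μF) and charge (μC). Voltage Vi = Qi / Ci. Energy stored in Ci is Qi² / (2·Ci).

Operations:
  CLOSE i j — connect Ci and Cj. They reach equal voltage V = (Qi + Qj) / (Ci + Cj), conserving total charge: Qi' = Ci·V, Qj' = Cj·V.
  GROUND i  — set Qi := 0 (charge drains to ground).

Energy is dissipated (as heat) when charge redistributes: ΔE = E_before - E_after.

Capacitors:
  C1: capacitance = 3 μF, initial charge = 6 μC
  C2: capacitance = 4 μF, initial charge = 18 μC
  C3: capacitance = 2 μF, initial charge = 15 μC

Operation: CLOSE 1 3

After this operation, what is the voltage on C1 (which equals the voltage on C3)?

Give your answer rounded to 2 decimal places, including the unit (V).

Initial: C1(3μF, Q=6μC, V=2.00V), C2(4μF, Q=18μC, V=4.50V), C3(2μF, Q=15μC, V=7.50V)
Op 1: CLOSE 1-3: Q_total=21.00, C_total=5.00, V=4.20; Q1=12.60, Q3=8.40; dissipated=18.150

Answer: 4.20 V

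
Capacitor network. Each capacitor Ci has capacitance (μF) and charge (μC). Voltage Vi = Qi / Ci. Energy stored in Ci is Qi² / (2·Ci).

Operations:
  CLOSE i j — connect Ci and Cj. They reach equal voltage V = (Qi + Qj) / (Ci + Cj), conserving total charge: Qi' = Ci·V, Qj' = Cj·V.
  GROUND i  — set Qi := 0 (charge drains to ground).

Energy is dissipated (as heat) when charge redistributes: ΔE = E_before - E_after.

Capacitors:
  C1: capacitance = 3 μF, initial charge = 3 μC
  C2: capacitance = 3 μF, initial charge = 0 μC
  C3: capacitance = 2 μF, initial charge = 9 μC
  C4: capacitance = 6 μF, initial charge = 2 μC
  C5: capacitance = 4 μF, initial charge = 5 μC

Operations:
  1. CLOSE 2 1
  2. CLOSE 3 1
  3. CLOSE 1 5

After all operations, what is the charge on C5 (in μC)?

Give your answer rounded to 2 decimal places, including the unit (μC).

Answer: 6.46 μC

Derivation:
Initial: C1(3μF, Q=3μC, V=1.00V), C2(3μF, Q=0μC, V=0.00V), C3(2μF, Q=9μC, V=4.50V), C4(6μF, Q=2μC, V=0.33V), C5(4μF, Q=5μC, V=1.25V)
Op 1: CLOSE 2-1: Q_total=3.00, C_total=6.00, V=0.50; Q2=1.50, Q1=1.50; dissipated=0.750
Op 2: CLOSE 3-1: Q_total=10.50, C_total=5.00, V=2.10; Q3=4.20, Q1=6.30; dissipated=9.600
Op 3: CLOSE 1-5: Q_total=11.30, C_total=7.00, V=1.61; Q1=4.84, Q5=6.46; dissipated=0.619
Final charges: Q1=4.84, Q2=1.50, Q3=4.20, Q4=2.00, Q5=6.46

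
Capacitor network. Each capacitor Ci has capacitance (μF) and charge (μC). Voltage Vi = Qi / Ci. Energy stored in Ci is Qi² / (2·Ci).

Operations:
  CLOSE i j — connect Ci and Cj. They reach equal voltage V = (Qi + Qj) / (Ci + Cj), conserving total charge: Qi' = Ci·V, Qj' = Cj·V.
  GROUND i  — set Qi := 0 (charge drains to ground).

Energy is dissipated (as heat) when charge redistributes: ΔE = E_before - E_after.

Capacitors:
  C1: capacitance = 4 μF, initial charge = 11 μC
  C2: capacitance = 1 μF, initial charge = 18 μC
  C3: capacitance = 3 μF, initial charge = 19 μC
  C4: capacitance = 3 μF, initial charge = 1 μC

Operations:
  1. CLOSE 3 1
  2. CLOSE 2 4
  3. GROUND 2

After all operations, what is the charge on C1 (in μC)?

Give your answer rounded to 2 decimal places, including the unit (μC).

Initial: C1(4μF, Q=11μC, V=2.75V), C2(1μF, Q=18μC, V=18.00V), C3(3μF, Q=19μC, V=6.33V), C4(3μF, Q=1μC, V=0.33V)
Op 1: CLOSE 3-1: Q_total=30.00, C_total=7.00, V=4.29; Q3=12.86, Q1=17.14; dissipated=11.006
Op 2: CLOSE 2-4: Q_total=19.00, C_total=4.00, V=4.75; Q2=4.75, Q4=14.25; dissipated=117.042
Op 3: GROUND 2: Q2=0; energy lost=11.281
Final charges: Q1=17.14, Q2=0.00, Q3=12.86, Q4=14.25

Answer: 17.14 μC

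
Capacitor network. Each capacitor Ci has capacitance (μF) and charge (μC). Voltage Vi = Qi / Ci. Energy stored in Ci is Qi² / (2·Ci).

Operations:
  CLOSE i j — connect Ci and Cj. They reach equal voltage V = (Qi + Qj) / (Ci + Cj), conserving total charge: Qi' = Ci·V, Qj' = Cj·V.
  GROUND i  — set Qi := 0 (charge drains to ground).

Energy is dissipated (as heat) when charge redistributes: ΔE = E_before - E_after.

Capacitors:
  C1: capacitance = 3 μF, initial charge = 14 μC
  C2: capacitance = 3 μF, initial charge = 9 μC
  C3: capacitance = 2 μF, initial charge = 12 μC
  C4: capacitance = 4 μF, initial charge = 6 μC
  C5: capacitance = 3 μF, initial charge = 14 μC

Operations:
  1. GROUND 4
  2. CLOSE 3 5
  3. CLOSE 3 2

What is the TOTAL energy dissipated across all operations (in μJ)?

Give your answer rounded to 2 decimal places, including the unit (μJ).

Initial: C1(3μF, Q=14μC, V=4.67V), C2(3μF, Q=9μC, V=3.00V), C3(2μF, Q=12μC, V=6.00V), C4(4μF, Q=6μC, V=1.50V), C5(3μF, Q=14μC, V=4.67V)
Op 1: GROUND 4: Q4=0; energy lost=4.500
Op 2: CLOSE 3-5: Q_total=26.00, C_total=5.00, V=5.20; Q3=10.40, Q5=15.60; dissipated=1.067
Op 3: CLOSE 3-2: Q_total=19.40, C_total=5.00, V=3.88; Q3=7.76, Q2=11.64; dissipated=2.904
Total dissipated: 8.471 μJ

Answer: 8.47 μJ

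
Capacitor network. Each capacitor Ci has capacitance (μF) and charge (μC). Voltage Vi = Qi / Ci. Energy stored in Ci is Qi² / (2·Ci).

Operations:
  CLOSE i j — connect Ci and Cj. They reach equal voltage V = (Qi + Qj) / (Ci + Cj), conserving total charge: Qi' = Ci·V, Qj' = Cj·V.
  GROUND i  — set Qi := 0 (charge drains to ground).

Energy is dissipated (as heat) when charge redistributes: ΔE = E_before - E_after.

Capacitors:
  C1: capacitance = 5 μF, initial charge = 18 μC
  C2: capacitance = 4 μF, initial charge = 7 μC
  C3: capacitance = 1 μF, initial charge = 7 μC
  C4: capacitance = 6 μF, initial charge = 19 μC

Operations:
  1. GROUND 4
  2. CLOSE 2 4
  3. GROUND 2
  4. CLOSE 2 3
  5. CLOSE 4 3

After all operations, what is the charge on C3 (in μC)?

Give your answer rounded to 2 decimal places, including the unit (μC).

Initial: C1(5μF, Q=18μC, V=3.60V), C2(4μF, Q=7μC, V=1.75V), C3(1μF, Q=7μC, V=7.00V), C4(6μF, Q=19μC, V=3.17V)
Op 1: GROUND 4: Q4=0; energy lost=30.083
Op 2: CLOSE 2-4: Q_total=7.00, C_total=10.00, V=0.70; Q2=2.80, Q4=4.20; dissipated=3.675
Op 3: GROUND 2: Q2=0; energy lost=0.980
Op 4: CLOSE 2-3: Q_total=7.00, C_total=5.00, V=1.40; Q2=5.60, Q3=1.40; dissipated=19.600
Op 5: CLOSE 4-3: Q_total=5.60, C_total=7.00, V=0.80; Q4=4.80, Q3=0.80; dissipated=0.210
Final charges: Q1=18.00, Q2=5.60, Q3=0.80, Q4=4.80

Answer: 0.80 μC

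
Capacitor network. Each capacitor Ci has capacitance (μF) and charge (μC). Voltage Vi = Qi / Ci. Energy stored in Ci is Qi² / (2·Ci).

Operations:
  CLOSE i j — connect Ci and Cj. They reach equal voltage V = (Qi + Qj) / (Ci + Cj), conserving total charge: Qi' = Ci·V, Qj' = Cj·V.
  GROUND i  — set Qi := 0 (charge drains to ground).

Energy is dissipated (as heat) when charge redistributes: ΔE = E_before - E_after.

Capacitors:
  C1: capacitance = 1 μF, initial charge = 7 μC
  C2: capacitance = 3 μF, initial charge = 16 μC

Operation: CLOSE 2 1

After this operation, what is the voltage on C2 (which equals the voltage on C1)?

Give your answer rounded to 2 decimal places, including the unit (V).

Answer: 5.75 V

Derivation:
Initial: C1(1μF, Q=7μC, V=7.00V), C2(3μF, Q=16μC, V=5.33V)
Op 1: CLOSE 2-1: Q_total=23.00, C_total=4.00, V=5.75; Q2=17.25, Q1=5.75; dissipated=1.042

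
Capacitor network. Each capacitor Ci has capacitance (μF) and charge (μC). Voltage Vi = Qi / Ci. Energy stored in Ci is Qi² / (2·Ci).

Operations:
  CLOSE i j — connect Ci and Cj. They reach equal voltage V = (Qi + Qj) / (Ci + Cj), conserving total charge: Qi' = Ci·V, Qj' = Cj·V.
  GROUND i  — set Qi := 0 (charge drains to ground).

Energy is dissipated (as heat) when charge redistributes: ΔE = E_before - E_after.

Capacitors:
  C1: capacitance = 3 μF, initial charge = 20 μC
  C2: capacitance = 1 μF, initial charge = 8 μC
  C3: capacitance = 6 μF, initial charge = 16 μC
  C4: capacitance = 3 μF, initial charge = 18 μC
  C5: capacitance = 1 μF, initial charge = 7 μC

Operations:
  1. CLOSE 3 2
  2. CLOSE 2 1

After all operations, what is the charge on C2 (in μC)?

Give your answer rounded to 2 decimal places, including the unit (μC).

Answer: 5.86 μC

Derivation:
Initial: C1(3μF, Q=20μC, V=6.67V), C2(1μF, Q=8μC, V=8.00V), C3(6μF, Q=16μC, V=2.67V), C4(3μF, Q=18μC, V=6.00V), C5(1μF, Q=7μC, V=7.00V)
Op 1: CLOSE 3-2: Q_total=24.00, C_total=7.00, V=3.43; Q3=20.57, Q2=3.43; dissipated=12.190
Op 2: CLOSE 2-1: Q_total=23.43, C_total=4.00, V=5.86; Q2=5.86, Q1=17.57; dissipated=3.932
Final charges: Q1=17.57, Q2=5.86, Q3=20.57, Q4=18.00, Q5=7.00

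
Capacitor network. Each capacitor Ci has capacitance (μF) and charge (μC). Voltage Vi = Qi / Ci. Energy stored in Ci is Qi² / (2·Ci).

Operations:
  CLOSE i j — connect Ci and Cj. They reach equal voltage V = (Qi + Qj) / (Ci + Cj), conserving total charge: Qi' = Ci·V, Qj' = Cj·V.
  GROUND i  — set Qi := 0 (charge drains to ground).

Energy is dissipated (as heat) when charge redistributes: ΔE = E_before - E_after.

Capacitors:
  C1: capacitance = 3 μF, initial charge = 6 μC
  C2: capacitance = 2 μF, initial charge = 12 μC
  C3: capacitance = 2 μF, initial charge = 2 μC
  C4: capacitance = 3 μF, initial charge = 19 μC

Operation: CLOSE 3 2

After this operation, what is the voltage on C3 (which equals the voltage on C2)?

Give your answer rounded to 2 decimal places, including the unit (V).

Initial: C1(3μF, Q=6μC, V=2.00V), C2(2μF, Q=12μC, V=6.00V), C3(2μF, Q=2μC, V=1.00V), C4(3μF, Q=19μC, V=6.33V)
Op 1: CLOSE 3-2: Q_total=14.00, C_total=4.00, V=3.50; Q3=7.00, Q2=7.00; dissipated=12.500

Answer: 3.50 V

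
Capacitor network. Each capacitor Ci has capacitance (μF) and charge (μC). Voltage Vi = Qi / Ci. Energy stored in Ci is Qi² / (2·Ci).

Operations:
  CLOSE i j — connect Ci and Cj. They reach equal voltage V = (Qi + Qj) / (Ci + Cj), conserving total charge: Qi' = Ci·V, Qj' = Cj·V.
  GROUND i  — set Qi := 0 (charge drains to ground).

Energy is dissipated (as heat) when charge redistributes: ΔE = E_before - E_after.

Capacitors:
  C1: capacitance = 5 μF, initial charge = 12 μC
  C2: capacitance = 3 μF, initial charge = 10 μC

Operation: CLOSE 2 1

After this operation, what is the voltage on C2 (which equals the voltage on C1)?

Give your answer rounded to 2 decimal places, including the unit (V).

Initial: C1(5μF, Q=12μC, V=2.40V), C2(3μF, Q=10μC, V=3.33V)
Op 1: CLOSE 2-1: Q_total=22.00, C_total=8.00, V=2.75; Q2=8.25, Q1=13.75; dissipated=0.817

Answer: 2.75 V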